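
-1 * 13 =-13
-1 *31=-31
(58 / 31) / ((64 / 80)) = 145 / 62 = 2.34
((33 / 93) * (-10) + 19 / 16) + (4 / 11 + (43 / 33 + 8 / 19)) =-7723 / 28272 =-0.27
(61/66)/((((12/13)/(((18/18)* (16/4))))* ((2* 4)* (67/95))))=75335/106128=0.71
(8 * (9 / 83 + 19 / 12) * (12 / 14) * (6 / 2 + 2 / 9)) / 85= 39092 / 88893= 0.44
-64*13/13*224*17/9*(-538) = 14568561.78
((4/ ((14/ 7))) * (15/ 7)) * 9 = 270/ 7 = 38.57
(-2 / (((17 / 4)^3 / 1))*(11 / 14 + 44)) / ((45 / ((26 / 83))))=-347776 / 42816795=-0.01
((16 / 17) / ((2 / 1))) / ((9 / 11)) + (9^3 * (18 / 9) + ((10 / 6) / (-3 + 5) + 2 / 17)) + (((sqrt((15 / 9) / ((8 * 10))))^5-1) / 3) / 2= sqrt(3) / 165888 + 223282 / 153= 1459.36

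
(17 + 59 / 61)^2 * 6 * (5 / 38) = 18018240 / 70699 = 254.86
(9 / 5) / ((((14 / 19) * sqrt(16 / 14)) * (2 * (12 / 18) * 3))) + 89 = 171 * sqrt(14) / 1120 + 89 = 89.57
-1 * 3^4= -81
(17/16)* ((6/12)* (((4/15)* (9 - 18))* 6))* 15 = -114.75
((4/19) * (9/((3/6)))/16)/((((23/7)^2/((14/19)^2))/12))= 0.14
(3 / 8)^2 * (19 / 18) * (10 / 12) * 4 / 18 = 95 / 3456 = 0.03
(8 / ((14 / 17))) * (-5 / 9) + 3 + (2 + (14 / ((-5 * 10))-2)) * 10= -1637 / 315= -5.20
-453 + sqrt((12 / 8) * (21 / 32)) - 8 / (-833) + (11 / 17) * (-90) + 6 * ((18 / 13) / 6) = -5521069 / 10829 + 3 * sqrt(7) / 8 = -508.85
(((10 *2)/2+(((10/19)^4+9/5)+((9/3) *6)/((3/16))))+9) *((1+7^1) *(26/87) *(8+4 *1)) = 63363010048/18896545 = 3353.15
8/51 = 0.16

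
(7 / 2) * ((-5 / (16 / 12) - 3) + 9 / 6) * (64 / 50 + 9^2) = -1511.90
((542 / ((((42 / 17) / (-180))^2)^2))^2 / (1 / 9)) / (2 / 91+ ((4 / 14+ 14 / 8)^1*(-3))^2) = 2516899220555481096940800000000 / 44748620693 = 56245291621897926750.94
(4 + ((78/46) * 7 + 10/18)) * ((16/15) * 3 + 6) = 1360/9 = 151.11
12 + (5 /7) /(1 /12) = 144 /7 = 20.57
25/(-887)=-25/887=-0.03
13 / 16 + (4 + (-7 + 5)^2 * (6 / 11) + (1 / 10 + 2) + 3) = 10643 / 880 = 12.09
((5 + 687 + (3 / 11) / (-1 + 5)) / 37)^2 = 677329 / 1936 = 349.86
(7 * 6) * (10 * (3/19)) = 1260/19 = 66.32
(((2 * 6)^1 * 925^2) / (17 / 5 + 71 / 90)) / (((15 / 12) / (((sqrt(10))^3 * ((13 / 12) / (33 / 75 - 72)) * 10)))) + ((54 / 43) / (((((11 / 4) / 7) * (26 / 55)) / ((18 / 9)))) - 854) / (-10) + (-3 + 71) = 424973 / 2795 - 154012500000 * sqrt(10) / 51881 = -9387297.85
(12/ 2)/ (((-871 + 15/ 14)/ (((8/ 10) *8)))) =-2688/ 60895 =-0.04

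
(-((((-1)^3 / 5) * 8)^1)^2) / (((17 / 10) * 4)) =-32 / 85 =-0.38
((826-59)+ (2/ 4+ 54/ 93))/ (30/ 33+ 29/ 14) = 3666817/ 14229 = 257.70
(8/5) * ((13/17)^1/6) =0.20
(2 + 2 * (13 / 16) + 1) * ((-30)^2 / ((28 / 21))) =24975 / 8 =3121.88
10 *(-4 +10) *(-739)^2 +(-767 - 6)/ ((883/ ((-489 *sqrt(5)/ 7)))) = 377997 *sqrt(5)/ 6181 +32767260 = 32767396.75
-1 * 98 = -98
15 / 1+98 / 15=323 / 15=21.53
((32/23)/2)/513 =16/11799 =0.00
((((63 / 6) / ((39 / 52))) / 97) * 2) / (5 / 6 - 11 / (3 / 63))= -168 / 133957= -0.00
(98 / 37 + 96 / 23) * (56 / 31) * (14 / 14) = 325136 / 26381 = 12.32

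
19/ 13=1.46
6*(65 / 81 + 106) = 17302 / 27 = 640.81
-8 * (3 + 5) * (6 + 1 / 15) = -5824 / 15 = -388.27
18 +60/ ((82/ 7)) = 948/ 41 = 23.12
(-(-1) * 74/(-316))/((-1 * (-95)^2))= 37/1425950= 0.00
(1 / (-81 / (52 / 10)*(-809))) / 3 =26 / 982935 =0.00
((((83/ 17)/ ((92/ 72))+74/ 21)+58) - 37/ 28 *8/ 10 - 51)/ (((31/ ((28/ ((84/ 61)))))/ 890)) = 7756.84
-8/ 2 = -4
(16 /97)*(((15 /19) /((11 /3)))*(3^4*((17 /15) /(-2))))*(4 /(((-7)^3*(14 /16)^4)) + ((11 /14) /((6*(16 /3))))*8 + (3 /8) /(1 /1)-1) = 12205650888 /16695687239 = 0.73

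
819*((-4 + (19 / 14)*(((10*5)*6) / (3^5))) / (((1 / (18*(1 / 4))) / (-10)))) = 85670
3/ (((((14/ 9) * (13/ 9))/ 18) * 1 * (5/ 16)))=34992/ 455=76.91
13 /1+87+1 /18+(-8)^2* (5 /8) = 2521 /18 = 140.06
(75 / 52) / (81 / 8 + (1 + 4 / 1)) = 150 / 1573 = 0.10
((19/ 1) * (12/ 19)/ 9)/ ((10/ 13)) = 26/ 15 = 1.73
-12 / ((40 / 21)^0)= -12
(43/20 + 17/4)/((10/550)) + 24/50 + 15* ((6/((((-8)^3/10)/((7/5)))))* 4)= 274109/800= 342.64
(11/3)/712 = 11/2136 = 0.01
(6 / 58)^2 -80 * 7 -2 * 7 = -482725 / 841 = -573.99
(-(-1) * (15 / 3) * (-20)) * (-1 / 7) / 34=50 / 119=0.42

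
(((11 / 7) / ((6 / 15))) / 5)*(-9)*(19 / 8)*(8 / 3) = -627 / 14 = -44.79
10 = 10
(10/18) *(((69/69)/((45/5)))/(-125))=-1/2025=-0.00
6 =6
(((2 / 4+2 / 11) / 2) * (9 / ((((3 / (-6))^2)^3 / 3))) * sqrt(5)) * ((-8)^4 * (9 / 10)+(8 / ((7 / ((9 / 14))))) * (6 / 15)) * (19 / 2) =11120690880 * sqrt(5) / 539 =46134732.40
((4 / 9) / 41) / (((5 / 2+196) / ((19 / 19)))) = 8 / 146493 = 0.00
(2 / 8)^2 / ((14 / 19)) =0.08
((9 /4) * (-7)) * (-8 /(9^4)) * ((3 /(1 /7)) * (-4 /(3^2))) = -0.18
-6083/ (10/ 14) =-42581/ 5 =-8516.20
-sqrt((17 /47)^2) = -17 /47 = -0.36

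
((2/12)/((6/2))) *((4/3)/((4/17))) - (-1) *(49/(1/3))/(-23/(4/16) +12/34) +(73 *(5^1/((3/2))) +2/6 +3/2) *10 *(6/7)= 309205625/147231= 2100.14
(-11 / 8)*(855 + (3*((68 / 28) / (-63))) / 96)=-132723173 / 112896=-1175.62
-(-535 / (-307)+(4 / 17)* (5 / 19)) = -178945 / 99161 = -1.80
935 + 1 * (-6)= 929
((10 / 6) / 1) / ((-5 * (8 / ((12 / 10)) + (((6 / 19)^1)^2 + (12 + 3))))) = -0.02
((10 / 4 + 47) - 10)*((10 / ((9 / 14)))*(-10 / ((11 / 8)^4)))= -226508800 / 131769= -1718.98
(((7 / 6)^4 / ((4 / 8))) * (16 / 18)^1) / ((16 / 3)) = 0.62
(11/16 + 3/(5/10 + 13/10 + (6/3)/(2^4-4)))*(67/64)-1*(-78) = 4852411/60416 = 80.32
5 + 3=8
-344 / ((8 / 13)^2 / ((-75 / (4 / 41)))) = 22346025 / 32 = 698313.28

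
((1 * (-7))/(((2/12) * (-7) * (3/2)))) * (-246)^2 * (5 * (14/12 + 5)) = 7463640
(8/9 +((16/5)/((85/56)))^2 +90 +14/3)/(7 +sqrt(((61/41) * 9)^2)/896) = 5971908637184/418925188125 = 14.26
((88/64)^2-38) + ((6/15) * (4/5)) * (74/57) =-3255287/91200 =-35.69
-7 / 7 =-1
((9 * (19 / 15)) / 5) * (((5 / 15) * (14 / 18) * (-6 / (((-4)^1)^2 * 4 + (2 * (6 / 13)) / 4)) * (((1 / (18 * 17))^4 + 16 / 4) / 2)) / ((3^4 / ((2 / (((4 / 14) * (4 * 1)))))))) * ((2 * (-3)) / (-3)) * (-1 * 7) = 594246682994237 / 17790102691408800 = 0.03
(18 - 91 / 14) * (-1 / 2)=-23 / 4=-5.75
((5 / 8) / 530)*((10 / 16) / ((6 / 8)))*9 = 15 / 1696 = 0.01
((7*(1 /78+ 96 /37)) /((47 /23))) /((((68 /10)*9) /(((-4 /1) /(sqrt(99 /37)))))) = -6057625*sqrt(407) /342428229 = -0.36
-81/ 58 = -1.40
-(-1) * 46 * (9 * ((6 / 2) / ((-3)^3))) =-46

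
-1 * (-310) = 310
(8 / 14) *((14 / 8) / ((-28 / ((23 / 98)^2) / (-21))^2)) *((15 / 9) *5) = 0.01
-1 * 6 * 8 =-48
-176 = -176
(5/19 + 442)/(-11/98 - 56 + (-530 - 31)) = -0.72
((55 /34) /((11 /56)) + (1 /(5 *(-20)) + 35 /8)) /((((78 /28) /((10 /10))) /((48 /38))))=599774 /104975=5.71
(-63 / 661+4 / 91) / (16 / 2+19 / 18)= -55602 / 9804613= -0.01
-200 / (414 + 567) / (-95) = 40 / 18639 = 0.00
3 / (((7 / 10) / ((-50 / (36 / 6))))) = -250 / 7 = -35.71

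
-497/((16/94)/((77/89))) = -1798643/712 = -2526.18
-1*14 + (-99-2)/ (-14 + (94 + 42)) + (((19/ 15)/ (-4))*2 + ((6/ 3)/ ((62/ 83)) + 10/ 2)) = -220787/ 28365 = -7.78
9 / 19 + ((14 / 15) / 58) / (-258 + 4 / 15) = 1008893 / 2130166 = 0.47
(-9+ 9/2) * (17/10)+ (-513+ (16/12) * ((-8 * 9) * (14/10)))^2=41911911/100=419119.11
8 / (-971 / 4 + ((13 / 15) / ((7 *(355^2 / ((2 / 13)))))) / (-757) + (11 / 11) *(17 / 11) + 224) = -3526018188000 / 7582942523713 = -0.46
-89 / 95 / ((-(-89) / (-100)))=20 / 19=1.05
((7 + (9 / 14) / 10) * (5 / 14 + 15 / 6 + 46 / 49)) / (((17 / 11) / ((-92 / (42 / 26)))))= -201674902 / 204085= -988.19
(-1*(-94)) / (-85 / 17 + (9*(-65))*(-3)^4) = -47 / 23695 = -0.00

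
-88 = -88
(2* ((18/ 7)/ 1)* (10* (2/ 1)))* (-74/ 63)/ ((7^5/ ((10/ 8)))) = -7400/ 823543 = -0.01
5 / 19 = 0.26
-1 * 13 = -13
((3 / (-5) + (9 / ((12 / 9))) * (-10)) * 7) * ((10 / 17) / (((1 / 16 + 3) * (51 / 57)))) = -207024 / 2023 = -102.34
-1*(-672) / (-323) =-672 / 323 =-2.08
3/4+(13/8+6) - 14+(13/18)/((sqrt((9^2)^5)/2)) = -23914741/4251528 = -5.62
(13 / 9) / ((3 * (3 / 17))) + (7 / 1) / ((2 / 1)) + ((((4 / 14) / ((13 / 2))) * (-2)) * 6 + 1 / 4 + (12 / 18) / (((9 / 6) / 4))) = 227873 / 29484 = 7.73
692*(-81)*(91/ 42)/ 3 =-40482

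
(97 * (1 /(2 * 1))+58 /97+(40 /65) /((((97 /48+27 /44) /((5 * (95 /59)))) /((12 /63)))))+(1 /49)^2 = 24577647750343 /496954221218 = 49.46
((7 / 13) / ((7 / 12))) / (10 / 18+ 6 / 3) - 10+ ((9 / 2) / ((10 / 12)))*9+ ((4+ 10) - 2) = 76187 / 1495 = 50.96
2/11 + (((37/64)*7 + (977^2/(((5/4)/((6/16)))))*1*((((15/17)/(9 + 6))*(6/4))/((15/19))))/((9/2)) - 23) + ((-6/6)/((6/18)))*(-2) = 9554401753/1346400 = 7096.26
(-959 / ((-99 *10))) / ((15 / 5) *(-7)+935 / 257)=-246463 / 4417380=-0.06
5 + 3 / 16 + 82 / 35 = 4217 / 560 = 7.53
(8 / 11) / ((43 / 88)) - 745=-31971 / 43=-743.51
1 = 1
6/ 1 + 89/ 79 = 563/ 79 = 7.13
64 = 64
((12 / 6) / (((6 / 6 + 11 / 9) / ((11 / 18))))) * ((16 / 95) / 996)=0.00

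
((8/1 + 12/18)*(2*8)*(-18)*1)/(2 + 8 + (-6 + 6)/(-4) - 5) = -2496/5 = -499.20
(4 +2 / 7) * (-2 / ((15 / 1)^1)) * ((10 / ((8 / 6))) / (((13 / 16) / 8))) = -3840 / 91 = -42.20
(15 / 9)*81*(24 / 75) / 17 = 216 / 85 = 2.54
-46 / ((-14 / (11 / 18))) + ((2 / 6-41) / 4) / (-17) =2791 / 1071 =2.61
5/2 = 2.50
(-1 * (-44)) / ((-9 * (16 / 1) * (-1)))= 11 / 36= 0.31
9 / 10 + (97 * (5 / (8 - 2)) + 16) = 1466 / 15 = 97.73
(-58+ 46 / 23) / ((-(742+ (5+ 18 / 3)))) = 56 / 753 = 0.07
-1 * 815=-815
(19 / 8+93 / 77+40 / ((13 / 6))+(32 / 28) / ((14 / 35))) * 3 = 598233 / 8008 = 74.70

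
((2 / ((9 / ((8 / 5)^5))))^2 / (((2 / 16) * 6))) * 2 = 14.48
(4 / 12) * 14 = 14 / 3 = 4.67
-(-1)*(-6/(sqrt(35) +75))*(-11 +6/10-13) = 81/43-27*sqrt(35)/1075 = 1.74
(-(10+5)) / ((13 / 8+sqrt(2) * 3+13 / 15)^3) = 6719327110080000 / 4895593896389399 - 4921302873600000 * sqrt(2) / 4895593896389399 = -0.05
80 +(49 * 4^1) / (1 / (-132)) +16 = -25776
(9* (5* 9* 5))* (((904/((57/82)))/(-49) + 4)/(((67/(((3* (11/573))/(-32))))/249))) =29098656675/95312056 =305.30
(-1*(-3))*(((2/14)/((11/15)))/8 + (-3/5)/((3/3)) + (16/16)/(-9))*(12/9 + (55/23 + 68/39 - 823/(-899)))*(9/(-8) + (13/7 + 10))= -9816249550127/69544194720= -141.15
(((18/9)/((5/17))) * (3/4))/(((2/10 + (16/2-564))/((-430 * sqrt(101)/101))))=10965 * sqrt(101)/280679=0.39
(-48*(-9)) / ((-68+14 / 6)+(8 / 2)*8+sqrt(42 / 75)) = -3272400 / 254899-19440*sqrt(14) / 254899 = -13.12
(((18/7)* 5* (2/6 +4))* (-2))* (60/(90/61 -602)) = 356850/32053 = 11.13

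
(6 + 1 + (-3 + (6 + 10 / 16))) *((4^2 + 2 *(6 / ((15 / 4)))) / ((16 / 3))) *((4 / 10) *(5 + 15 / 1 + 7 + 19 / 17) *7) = 15057 / 5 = 3011.40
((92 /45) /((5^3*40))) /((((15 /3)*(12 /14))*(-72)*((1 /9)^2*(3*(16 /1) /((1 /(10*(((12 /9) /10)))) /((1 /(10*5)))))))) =-161 /1920000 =-0.00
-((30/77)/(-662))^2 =-225/649587169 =-0.00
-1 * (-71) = 71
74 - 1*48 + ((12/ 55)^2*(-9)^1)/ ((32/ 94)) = 74843/ 3025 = 24.74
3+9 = 12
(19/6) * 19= 361/6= 60.17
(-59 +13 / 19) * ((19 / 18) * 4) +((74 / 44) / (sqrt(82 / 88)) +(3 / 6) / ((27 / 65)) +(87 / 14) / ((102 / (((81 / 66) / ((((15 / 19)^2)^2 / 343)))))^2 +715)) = -9450955960086616483061 / 38573783197024556745 +37 * sqrt(451) / 451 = -243.27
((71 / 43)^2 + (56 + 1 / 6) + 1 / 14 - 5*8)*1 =736370 / 38829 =18.96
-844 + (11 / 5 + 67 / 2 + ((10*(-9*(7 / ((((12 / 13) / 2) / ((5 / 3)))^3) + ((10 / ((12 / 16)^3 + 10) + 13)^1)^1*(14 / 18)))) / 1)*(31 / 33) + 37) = -1053958462841 / 35657820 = -29557.57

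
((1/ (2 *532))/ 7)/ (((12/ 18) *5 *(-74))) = -3/ 5511520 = -0.00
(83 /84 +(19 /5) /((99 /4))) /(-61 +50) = -0.10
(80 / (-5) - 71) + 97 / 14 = -80.07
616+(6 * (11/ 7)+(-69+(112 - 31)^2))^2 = 2071190284/ 49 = 42269189.47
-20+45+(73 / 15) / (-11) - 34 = -1558 / 165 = -9.44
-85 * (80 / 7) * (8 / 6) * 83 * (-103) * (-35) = -1162664000 / 3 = -387554666.67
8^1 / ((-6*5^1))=-4 / 15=-0.27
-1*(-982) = 982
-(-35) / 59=35 / 59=0.59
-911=-911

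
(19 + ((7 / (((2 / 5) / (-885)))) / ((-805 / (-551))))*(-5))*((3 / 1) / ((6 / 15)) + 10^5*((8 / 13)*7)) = 1187731496285 / 52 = 22840990313.17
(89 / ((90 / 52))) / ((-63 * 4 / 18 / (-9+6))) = 1157 / 105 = 11.02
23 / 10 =2.30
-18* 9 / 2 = -81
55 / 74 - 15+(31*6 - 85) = 6419 / 74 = 86.74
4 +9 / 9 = 5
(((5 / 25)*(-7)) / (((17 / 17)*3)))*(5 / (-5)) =7 / 15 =0.47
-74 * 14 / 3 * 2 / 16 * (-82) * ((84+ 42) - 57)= 244237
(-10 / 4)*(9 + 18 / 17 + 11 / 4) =-4355 / 136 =-32.02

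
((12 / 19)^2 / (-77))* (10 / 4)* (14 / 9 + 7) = -0.11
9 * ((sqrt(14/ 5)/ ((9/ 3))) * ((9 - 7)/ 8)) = 3 * sqrt(70)/ 20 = 1.25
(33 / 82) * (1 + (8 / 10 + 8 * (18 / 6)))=4257 / 410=10.38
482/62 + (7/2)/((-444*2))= 427799/55056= 7.77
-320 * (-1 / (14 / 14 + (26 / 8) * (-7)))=-1280 / 87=-14.71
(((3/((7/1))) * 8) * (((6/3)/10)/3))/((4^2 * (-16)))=-1/1120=-0.00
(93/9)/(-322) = -31/966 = -0.03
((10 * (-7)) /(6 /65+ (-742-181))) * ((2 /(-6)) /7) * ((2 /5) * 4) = -1040 /179967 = -0.01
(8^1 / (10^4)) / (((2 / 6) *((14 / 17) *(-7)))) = -0.00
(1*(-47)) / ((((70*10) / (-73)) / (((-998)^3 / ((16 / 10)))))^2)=-3866756746343485111463 / 19600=-197283507466504342.42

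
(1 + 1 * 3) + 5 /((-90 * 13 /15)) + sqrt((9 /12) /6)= sqrt(2) /4 + 307 /78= 4.29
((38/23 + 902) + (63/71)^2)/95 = 9.52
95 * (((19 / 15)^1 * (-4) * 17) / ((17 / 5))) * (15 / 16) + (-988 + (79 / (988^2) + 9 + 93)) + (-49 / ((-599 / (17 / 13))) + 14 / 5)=-9178030087871 / 2923551280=-3139.34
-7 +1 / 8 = -55 / 8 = -6.88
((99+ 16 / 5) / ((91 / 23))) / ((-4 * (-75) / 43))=72197 / 19500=3.70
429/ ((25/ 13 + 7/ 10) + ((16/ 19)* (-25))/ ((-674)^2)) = 163.55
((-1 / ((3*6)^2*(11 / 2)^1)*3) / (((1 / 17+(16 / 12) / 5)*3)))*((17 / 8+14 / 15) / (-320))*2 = 6239 / 189319680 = 0.00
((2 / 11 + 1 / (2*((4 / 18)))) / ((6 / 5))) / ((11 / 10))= 1.84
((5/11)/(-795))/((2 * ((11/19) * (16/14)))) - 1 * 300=-92347333/307824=-300.00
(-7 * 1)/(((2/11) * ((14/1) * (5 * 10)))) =-11/200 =-0.06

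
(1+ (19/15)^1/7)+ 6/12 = 353/210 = 1.68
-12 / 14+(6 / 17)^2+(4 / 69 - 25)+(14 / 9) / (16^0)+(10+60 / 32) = -41018641 / 3350088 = -12.24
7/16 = 0.44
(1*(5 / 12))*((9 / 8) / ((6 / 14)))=35 / 32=1.09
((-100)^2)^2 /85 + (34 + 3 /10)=1176504.89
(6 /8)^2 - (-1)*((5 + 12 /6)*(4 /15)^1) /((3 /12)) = 1927 /240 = 8.03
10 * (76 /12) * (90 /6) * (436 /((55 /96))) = 7952640 /11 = 722967.27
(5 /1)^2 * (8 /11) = 200 /11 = 18.18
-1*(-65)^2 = -4225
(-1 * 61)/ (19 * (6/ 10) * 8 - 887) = 305/ 3979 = 0.08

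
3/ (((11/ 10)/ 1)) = 30/ 11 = 2.73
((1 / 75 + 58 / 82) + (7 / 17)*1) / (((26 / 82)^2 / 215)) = 104364311 / 43095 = 2421.73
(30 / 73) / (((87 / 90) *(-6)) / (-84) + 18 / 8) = 0.18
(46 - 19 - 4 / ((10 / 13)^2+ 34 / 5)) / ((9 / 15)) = 44.10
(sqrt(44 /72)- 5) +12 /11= -43 /11 +sqrt(22) /6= -3.13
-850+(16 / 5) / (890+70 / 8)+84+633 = -2390611 / 17975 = -133.00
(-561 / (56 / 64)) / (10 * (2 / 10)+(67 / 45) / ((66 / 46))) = -6664680 / 31577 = -211.06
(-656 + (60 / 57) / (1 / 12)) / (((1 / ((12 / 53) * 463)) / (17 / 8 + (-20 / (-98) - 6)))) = 12216488352 / 49343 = 247583.01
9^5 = 59049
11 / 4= 2.75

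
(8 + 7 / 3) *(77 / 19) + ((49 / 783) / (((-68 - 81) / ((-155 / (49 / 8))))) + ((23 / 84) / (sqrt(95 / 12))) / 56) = 23 *sqrt(285) / 223440 + 92851603 / 2216673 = 41.89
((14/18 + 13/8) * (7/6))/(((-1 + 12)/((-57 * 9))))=-23009/176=-130.73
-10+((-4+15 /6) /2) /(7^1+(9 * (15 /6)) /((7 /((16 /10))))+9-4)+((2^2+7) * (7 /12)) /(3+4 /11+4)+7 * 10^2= 26859379 /38880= 690.83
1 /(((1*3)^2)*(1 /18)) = 2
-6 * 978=-5868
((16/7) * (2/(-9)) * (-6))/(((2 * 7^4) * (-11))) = -32/554631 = -0.00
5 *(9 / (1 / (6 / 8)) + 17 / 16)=625 / 16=39.06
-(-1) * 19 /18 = 19 /18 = 1.06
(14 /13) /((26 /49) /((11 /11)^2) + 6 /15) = 1715 /1482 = 1.16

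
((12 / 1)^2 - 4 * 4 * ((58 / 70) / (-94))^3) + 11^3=1475.00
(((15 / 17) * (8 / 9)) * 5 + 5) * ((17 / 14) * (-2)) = -65 / 3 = -21.67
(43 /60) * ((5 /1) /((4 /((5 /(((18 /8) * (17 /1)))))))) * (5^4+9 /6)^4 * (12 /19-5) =-43986644801145445 /558144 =-78808774798.52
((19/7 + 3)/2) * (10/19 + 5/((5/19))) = 1060/19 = 55.79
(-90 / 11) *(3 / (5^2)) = -54 / 55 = -0.98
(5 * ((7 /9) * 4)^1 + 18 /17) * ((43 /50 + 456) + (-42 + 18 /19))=6908.38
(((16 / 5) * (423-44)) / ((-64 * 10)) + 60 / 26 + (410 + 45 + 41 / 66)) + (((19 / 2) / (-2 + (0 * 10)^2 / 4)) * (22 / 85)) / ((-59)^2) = 2315458642273 / 5077386600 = 456.03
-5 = -5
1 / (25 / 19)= 19 / 25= 0.76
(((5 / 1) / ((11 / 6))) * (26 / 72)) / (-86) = -65 / 5676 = -0.01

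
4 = 4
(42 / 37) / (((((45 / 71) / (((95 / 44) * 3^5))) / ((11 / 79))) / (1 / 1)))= 764883 / 5846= 130.84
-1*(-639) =639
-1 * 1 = -1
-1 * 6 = -6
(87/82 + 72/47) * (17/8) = 169881/30832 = 5.51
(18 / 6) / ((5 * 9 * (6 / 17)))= 17 / 90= 0.19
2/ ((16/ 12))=3/ 2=1.50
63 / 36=7 / 4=1.75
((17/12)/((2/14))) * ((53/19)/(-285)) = -6307/64980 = -0.10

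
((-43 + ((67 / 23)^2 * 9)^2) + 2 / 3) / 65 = 89.08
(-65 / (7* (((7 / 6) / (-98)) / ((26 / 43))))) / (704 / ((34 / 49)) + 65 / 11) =0.46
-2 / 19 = -0.11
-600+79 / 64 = -38321 / 64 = -598.77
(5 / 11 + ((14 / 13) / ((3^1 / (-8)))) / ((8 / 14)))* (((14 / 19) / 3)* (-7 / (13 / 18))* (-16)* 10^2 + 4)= -1846846268 / 105963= -17429.16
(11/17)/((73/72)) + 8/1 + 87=118687/1241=95.64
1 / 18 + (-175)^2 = 551251 / 18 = 30625.06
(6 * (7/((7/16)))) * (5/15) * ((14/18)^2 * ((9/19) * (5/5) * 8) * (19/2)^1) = 696.89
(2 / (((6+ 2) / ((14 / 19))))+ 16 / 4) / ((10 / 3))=477 / 380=1.26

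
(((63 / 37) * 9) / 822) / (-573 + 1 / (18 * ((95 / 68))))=-0.00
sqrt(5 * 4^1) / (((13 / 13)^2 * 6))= sqrt(5) / 3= 0.75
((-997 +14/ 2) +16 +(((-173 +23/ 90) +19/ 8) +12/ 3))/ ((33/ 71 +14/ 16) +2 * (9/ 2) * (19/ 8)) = -29147843/ 580590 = -50.20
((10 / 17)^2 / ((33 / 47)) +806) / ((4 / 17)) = 3845761 / 1122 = 3427.59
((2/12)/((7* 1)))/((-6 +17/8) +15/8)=-1/84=-0.01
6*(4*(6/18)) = 8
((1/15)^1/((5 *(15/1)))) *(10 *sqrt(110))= 2 *sqrt(110)/225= 0.09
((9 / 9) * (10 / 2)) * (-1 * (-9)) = 45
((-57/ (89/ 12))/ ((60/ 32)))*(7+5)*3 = -65664/ 445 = -147.56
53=53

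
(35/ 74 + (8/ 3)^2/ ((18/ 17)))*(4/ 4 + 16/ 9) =1077275/ 53946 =19.97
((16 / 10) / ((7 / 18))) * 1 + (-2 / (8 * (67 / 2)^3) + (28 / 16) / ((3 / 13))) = 1477647779 / 126320460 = 11.70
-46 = -46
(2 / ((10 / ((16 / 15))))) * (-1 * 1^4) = -16 / 75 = -0.21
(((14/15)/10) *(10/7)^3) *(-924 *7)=-1760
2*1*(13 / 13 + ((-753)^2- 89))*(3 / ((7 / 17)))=57825942 / 7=8260848.86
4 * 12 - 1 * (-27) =75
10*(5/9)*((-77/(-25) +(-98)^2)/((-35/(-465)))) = 709094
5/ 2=2.50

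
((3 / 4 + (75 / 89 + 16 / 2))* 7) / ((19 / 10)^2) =597625 / 32129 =18.60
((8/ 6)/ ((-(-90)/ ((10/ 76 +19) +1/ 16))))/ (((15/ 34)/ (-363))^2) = 1645955861/ 8550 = 192509.46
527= 527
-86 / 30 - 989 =-14878 / 15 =-991.87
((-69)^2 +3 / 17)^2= 6551283600 / 289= 22668801.38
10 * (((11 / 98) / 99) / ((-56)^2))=5 / 1382976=0.00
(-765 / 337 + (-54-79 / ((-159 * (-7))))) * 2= -112.68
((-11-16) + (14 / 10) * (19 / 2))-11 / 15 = -433 / 30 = -14.43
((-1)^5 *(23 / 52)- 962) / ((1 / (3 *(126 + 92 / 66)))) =-52599397 / 143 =-367827.95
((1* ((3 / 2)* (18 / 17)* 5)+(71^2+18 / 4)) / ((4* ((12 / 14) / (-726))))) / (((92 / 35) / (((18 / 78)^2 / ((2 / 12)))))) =-137524904055 / 1057264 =-130076.22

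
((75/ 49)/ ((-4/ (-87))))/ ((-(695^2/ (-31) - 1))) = 202275/ 94678976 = 0.00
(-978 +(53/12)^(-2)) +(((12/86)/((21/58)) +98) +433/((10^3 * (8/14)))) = -2972152190221/3382036000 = -878.81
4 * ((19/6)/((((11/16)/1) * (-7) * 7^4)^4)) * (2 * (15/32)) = 778240/1168238570863337306641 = 0.00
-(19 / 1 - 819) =800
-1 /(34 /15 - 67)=15 /971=0.02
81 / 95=0.85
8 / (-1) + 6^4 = 1288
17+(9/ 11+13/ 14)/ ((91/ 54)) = 126382/ 7007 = 18.04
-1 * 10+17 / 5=-33 / 5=-6.60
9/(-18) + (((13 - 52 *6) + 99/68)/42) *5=-102593/2856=-35.92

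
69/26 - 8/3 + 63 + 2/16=19691/312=63.11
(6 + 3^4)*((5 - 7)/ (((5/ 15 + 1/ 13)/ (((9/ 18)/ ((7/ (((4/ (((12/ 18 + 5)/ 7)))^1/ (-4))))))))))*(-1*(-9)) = 91611/ 272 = 336.81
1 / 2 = 0.50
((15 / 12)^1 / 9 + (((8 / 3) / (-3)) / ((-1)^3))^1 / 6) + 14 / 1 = 1543 / 108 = 14.29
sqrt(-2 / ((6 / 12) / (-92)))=4 * sqrt(23)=19.18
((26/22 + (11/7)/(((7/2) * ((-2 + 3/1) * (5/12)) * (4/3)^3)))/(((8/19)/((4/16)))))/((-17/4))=-670339/2932160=-0.23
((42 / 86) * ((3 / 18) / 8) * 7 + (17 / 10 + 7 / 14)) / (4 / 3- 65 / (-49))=1148511 / 1345040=0.85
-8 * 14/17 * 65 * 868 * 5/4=-7898800/17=-464635.29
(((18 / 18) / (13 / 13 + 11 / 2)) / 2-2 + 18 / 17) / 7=-0.12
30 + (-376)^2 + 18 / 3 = 141412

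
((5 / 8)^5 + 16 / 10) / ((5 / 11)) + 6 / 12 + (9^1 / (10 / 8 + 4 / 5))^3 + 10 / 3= 15613770026017 / 169380249600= 92.18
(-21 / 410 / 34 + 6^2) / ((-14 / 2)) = -501819 / 97580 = -5.14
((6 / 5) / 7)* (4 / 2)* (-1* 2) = -0.69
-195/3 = -65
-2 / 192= -1 / 96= -0.01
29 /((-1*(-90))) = 29 /90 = 0.32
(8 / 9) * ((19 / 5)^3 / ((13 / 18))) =109744 / 1625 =67.53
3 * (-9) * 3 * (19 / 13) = -1539 / 13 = -118.38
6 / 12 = 1 / 2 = 0.50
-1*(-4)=4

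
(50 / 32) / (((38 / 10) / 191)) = 23875 / 304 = 78.54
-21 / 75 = -7 / 25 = -0.28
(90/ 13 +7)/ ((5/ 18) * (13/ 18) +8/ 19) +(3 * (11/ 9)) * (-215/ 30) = -3475975/ 895518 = -3.88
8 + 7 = 15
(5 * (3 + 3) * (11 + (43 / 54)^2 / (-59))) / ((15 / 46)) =43484605 / 43011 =1011.01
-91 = -91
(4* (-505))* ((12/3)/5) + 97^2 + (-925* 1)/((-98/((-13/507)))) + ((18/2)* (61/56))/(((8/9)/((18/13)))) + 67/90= 7162831639/917280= 7808.77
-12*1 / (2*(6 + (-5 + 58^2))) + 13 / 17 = 43643 / 57205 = 0.76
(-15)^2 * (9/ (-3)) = -675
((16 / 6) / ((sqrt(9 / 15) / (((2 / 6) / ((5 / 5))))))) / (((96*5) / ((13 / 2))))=13*sqrt(15) / 3240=0.02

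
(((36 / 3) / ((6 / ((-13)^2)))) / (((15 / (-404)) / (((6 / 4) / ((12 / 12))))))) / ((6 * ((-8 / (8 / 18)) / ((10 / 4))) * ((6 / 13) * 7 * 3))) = 221897 / 6804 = 32.61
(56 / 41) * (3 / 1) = 168 / 41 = 4.10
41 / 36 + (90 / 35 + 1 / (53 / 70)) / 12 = 19543 / 13356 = 1.46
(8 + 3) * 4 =44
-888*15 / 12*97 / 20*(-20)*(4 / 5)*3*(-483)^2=60283743912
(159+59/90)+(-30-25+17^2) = 393.66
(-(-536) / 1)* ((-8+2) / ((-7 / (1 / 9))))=1072 / 21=51.05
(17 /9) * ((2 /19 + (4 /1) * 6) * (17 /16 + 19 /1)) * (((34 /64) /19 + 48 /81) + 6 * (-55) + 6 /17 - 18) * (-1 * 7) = 2219034.35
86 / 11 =7.82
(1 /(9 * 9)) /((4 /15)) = 5 /108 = 0.05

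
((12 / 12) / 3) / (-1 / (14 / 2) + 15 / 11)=77 / 282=0.27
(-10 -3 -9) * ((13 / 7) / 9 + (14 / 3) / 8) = -2189 / 126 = -17.37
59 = 59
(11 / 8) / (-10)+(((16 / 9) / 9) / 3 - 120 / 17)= -2356481 / 330480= -7.13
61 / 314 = 0.19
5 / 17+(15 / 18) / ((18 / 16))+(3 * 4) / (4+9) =11683 / 5967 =1.96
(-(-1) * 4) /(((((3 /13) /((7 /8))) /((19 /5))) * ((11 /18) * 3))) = 1729 /55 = 31.44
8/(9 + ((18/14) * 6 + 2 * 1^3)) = 56/131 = 0.43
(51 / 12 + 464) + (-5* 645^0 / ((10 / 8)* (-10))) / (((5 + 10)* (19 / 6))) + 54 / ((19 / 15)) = 51089 / 100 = 510.89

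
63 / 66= 21 / 22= 0.95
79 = 79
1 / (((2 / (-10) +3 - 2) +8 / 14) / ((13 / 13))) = 35 / 48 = 0.73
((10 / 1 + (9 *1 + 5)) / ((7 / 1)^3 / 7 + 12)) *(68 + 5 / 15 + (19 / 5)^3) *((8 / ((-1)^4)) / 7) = 2956928 / 53375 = 55.40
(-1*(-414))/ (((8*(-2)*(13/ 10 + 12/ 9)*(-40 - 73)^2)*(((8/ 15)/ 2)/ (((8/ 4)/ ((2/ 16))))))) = -0.05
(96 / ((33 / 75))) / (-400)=-6 / 11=-0.55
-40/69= -0.58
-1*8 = -8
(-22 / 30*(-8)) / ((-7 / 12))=-352 / 35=-10.06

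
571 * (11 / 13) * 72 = 452232 / 13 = 34787.08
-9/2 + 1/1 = -7/2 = -3.50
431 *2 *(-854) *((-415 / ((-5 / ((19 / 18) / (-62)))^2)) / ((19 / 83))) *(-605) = -2914743223007 / 311364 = -9361208.18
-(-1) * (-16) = -16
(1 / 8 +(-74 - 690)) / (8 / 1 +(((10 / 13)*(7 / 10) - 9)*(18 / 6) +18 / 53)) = 44.82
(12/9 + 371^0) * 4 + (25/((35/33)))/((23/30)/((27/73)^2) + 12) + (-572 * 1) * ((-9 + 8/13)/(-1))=-38690077990/8085147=-4785.33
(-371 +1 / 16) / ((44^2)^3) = -5935 / 116101021696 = -0.00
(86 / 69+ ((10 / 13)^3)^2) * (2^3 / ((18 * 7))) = 1936422296 / 20982138723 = 0.09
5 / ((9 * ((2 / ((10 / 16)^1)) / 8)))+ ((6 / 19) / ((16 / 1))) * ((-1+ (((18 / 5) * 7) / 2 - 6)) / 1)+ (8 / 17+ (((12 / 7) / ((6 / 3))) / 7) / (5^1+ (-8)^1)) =1373996 / 712215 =1.93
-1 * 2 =-2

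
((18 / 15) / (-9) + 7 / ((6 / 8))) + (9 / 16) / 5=149 / 16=9.31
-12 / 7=-1.71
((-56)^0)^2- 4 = -3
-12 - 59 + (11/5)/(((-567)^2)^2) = -36691087877944/516775885605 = -71.00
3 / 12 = 1 / 4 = 0.25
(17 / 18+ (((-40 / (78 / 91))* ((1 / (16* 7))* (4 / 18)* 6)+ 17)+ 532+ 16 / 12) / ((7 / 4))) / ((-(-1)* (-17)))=-39703 / 2142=-18.54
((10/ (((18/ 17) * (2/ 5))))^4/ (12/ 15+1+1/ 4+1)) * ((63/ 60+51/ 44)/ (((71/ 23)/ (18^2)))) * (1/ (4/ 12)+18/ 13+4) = 245375562890625/ 1238666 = 198096632.10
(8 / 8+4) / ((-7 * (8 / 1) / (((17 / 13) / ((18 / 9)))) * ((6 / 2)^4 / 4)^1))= -85 / 29484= -0.00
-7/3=-2.33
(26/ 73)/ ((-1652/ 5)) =-65/ 60298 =-0.00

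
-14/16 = -7/8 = -0.88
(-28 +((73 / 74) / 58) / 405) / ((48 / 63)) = -340698449 / 9270720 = -36.75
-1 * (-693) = 693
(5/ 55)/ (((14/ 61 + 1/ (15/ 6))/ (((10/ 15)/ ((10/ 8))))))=61/ 792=0.08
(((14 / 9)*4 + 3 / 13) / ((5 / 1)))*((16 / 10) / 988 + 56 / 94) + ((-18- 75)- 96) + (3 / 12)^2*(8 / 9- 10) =-10257444473 / 54330120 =-188.80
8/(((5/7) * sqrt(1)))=56/5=11.20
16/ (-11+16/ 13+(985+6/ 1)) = 52/ 3189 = 0.02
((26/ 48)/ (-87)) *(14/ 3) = -91/ 3132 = -0.03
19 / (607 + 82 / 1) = 19 / 689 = 0.03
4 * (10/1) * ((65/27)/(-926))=-0.10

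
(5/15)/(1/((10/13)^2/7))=100/3549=0.03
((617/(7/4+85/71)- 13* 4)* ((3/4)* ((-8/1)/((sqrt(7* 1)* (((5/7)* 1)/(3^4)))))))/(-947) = 2370672* sqrt(7)/146785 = 42.73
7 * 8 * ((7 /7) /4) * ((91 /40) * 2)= 637 /10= 63.70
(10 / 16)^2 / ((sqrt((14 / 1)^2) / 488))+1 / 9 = 13837 / 1008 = 13.73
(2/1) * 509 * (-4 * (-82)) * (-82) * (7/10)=-95830448/5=-19166089.60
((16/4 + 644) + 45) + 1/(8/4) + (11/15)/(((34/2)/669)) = 122801/170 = 722.36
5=5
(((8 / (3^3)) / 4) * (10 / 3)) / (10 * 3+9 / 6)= 40 / 5103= 0.01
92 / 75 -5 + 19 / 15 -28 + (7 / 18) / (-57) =-782671 / 25650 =-30.51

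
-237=-237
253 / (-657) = -253 / 657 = -0.39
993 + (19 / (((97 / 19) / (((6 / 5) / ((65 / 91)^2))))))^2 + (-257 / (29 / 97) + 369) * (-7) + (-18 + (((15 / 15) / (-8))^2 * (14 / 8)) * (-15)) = 4895732391719219 / 1091444000000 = 4485.56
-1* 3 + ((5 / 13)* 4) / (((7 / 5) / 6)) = 327 / 91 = 3.59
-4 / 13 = -0.31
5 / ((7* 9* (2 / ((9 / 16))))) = 5 / 224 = 0.02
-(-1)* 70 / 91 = 10 / 13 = 0.77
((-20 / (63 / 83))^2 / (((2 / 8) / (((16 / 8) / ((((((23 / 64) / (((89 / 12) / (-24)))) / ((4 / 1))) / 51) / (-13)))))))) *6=6937586739200 / 91287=75997532.39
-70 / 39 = -1.79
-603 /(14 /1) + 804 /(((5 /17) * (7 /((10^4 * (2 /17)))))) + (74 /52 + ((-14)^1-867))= 458505.92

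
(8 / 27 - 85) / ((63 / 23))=-52601 / 1701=-30.92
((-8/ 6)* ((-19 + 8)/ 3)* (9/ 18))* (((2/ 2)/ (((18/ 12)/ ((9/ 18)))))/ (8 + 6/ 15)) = 55/ 567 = 0.10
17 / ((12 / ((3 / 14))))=17 / 56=0.30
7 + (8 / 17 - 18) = -10.53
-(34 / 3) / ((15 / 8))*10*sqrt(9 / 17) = -32*sqrt(17) / 3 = -43.98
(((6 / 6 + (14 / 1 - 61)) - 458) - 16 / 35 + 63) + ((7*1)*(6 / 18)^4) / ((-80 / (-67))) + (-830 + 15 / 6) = -57556613 / 45360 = -1268.88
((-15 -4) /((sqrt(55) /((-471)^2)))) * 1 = -568347.65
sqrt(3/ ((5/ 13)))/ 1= 2.79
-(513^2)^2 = -69257922561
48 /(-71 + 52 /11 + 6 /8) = -704 /961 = -0.73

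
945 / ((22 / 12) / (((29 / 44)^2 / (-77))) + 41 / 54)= -42916230 / 14723647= -2.91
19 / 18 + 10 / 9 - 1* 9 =-41 / 6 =-6.83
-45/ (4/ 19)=-855/ 4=-213.75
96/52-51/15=-101/65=-1.55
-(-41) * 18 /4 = 369 /2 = 184.50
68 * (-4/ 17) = -16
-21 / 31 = -0.68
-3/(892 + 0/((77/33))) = -3/892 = -0.00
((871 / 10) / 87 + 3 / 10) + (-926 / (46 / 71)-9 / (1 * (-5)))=-14268728 / 10005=-1426.16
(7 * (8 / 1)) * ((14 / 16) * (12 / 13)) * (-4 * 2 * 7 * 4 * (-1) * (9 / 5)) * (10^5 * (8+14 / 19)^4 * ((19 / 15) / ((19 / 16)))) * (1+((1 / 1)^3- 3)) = -19202550913695744000 / 1694173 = -11334468742977.10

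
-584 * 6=-3504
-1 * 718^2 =-515524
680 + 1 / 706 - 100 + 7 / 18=1843900 / 3177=580.39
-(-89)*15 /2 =1335 /2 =667.50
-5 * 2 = -10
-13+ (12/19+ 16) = 3.63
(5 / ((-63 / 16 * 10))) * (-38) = 304 / 63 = 4.83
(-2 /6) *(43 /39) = -43 /117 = -0.37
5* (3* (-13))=-195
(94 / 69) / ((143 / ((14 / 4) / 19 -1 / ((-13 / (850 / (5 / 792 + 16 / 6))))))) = 1211389609 / 5159444433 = 0.23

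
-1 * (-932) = 932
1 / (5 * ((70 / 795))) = 159 / 70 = 2.27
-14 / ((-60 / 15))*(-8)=-28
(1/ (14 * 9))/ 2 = 1/ 252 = 0.00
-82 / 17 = -4.82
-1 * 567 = -567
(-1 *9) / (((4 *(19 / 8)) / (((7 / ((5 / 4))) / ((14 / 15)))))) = -108 / 19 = -5.68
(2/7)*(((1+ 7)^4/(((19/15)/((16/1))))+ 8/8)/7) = 2111.83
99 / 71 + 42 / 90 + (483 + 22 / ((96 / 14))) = 1386117 / 2840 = 488.07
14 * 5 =70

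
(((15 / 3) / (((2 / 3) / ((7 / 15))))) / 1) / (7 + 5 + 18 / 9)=1 / 4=0.25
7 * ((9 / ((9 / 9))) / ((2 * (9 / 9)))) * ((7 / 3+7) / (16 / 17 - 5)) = -1666 / 23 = -72.43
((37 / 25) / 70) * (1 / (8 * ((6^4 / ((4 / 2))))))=37 / 9072000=0.00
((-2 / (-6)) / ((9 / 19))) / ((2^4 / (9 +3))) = 19 / 36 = 0.53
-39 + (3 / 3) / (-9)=-352 / 9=-39.11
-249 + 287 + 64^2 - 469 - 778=2887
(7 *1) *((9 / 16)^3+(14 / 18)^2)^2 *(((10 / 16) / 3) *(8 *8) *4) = 2361506735315 / 10319560704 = 228.84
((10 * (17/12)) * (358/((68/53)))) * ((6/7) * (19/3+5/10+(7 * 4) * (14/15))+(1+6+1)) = 4013001/28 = 143321.46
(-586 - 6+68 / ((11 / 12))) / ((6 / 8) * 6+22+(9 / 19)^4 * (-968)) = 1484616832 / 63745913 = 23.29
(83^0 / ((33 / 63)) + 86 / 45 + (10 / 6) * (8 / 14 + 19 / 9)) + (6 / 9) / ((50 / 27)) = 449641 / 51975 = 8.65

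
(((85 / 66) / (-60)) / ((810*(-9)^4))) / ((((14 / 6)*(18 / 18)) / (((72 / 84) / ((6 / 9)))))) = -17 / 7638578640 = -0.00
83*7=581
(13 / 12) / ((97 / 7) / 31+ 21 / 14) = 217 / 390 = 0.56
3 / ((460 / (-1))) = -3 / 460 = -0.01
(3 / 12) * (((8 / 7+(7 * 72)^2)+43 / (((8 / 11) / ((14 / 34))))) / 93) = 241847497 / 354144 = 682.91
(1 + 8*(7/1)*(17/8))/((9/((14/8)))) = 70/3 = 23.33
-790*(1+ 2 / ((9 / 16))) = -32390 / 9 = -3598.89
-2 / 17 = -0.12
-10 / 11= -0.91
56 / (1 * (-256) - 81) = -56 / 337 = -0.17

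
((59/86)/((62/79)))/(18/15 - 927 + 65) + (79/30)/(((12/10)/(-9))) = -453264633/22948928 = -19.75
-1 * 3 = -3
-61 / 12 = -5.08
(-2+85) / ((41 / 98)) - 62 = 5592 / 41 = 136.39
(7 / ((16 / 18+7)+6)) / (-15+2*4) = -0.07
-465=-465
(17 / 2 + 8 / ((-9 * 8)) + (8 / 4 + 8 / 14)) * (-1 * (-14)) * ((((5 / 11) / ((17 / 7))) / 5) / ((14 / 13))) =17953 / 3366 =5.33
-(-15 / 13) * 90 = 1350 / 13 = 103.85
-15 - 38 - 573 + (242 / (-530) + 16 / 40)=-33181 / 53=-626.06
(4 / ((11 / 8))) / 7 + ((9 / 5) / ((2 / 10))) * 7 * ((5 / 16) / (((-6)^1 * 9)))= 377 / 7392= 0.05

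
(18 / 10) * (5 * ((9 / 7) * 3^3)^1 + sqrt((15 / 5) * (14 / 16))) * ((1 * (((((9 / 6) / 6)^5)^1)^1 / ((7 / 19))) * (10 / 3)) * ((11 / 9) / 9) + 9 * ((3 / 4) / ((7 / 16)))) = 13437973 * sqrt(42) / 1935360 + 120941757 / 25088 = 4865.70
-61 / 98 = -0.62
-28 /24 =-7 /6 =-1.17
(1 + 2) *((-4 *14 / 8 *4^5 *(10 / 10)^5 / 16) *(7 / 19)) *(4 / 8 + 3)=-32928 / 19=-1733.05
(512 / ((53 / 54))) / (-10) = -13824 / 265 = -52.17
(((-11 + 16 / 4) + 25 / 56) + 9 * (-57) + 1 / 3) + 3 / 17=-1482389 / 2856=-519.04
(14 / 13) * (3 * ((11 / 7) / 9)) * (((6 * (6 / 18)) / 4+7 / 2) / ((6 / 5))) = 220 / 117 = 1.88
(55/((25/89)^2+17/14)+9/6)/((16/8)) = 1148051/52148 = 22.02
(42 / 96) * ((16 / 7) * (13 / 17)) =13 / 17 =0.76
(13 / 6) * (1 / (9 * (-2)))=-13 / 108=-0.12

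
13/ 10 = 1.30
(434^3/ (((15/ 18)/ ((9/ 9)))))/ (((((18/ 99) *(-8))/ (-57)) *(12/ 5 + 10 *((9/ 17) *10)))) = 69462371.34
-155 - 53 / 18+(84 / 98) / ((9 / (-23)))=-20177 / 126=-160.13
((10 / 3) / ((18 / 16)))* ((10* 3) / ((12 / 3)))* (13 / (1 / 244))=634400 / 9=70488.89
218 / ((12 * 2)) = 109 / 12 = 9.08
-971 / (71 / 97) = -94187 / 71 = -1326.58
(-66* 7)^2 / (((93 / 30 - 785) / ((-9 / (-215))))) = -548856 / 48031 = -11.43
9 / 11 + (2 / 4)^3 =83 / 88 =0.94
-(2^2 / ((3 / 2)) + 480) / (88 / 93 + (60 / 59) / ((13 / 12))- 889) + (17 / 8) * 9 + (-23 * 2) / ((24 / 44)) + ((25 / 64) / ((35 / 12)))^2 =-21991824475009 / 340186844928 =-64.65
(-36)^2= 1296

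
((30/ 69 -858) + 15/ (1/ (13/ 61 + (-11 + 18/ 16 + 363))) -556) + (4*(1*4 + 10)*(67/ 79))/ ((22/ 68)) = 39339470713/ 9753656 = 4033.31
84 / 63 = 4 / 3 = 1.33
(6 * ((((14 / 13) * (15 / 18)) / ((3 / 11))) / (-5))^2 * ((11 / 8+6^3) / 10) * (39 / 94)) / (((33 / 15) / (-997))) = -19883171 / 1872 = -10621.35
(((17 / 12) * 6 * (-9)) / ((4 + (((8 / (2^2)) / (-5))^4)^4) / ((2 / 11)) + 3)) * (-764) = 8918151855468750 / 3814697626073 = 2337.84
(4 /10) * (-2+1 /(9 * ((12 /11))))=-41 /54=-0.76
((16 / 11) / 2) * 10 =7.27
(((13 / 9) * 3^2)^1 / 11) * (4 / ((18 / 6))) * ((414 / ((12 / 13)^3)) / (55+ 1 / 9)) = 15.05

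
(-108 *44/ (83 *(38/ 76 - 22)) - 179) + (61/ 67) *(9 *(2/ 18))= -41948540/ 239123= -175.43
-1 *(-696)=696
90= 90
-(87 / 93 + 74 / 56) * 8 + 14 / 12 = -16.89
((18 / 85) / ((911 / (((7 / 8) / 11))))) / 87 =21 / 98807060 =0.00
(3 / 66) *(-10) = -5 / 11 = -0.45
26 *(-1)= -26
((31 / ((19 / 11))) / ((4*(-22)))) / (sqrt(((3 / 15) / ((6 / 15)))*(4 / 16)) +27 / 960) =-0.53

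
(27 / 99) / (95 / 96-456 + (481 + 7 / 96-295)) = -48 / 47333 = -0.00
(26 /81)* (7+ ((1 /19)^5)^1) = 450650044 /200564019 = 2.25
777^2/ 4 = 603729/ 4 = 150932.25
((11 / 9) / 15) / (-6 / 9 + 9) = 11 / 1125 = 0.01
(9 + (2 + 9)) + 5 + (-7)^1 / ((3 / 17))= -44 / 3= -14.67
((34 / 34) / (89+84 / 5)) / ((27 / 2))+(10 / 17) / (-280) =-9523 / 6798708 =-0.00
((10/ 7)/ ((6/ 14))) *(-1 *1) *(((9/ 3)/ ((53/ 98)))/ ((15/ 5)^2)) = -2.05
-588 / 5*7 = -4116 / 5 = -823.20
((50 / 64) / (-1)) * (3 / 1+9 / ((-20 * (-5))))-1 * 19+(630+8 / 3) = 234721 / 384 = 611.25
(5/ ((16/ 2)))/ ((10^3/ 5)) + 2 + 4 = 1921/ 320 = 6.00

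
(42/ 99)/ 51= 14/ 1683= 0.01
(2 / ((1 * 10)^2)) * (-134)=-67 / 25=-2.68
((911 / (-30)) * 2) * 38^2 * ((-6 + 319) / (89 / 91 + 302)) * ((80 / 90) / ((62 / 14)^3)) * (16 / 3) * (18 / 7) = -12716.20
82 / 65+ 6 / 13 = 112 / 65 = 1.72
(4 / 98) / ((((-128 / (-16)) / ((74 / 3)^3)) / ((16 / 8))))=202612 / 1323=153.15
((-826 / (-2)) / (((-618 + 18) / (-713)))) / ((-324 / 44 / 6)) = -3239159 / 8100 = -399.90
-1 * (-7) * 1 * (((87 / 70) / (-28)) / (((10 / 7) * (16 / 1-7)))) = -29 / 1200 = -0.02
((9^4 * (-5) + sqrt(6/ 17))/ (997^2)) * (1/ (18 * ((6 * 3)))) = -405/ 3976036 + sqrt(102)/ 5475001572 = -0.00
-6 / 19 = -0.32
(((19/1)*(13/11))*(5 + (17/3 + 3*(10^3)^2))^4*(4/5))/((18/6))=6482360192747693197493259993088/13365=485025079891335069023064700.00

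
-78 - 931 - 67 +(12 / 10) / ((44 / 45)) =-1074.77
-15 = -15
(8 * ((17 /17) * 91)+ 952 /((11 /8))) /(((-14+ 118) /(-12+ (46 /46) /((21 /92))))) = -14880 /143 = -104.06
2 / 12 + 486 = 2917 / 6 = 486.17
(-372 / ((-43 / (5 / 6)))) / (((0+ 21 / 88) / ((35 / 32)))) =8525 / 258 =33.04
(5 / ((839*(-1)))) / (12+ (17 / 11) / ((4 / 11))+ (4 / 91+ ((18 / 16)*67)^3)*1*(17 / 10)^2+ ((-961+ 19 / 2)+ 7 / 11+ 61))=-51251200 / 10635776036403961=-0.00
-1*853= -853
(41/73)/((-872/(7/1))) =-0.00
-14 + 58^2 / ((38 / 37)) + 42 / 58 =1797471 / 551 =3262.20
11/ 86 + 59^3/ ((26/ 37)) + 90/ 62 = 5064776201/ 17329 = 292271.69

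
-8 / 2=-4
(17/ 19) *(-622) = -10574/ 19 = -556.53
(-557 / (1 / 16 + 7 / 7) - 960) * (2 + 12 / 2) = -201856 / 17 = -11873.88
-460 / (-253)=20 / 11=1.82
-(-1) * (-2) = -2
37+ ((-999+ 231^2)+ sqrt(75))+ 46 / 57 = 5 * sqrt(3)+ 2986789 / 57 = 52408.47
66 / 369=22 / 123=0.18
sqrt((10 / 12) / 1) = 0.91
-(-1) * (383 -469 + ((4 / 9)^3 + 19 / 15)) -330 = -1511383 / 3645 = -414.65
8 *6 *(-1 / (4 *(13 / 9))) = -8.31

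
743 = 743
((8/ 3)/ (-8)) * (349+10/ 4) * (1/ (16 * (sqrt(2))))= -703 * sqrt(2)/ 192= -5.18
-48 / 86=-24 / 43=-0.56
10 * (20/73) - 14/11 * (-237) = 304.38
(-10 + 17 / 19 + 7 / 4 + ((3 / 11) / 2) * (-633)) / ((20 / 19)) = -78311 / 880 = -88.99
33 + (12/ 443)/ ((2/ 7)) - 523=-217028/ 443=-489.91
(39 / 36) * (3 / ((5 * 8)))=13 / 160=0.08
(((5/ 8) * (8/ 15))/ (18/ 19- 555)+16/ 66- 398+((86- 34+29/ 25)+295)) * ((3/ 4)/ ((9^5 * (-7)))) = 5594143/ 62160882300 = 0.00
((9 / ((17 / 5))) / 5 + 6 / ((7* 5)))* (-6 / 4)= -1251 / 1190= -1.05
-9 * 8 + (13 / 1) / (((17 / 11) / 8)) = -80 / 17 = -4.71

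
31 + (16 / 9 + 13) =412 / 9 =45.78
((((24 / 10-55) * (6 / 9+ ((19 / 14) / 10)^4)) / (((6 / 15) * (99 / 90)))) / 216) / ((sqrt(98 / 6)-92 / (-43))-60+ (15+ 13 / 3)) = 373814148064381 * sqrt(3) / 637085834364672000+ 617228011920257 / 63708583436467200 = 0.01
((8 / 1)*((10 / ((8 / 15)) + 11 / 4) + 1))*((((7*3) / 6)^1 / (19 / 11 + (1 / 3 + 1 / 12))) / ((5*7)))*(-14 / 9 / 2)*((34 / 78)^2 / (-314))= 89012 / 22526517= 0.00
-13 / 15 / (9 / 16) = -208 / 135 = -1.54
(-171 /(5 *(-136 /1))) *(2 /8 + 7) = 4959 /2720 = 1.82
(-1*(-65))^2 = 4225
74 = 74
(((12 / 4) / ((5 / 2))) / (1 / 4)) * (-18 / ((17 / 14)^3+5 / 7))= -395136 / 11455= -34.49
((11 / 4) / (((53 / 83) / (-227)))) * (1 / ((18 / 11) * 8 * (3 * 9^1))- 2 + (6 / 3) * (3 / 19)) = 25742024957 / 15660864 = 1643.72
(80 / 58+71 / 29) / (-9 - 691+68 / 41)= -1517 / 276776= -0.01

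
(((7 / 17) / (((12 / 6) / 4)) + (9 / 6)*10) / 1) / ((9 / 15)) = 1345 / 51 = 26.37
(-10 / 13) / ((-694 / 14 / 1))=70 / 4511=0.02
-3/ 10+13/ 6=28/ 15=1.87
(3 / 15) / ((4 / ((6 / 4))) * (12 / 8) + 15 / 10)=0.04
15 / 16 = 0.94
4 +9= 13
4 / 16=1 / 4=0.25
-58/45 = -1.29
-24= -24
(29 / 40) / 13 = 29 / 520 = 0.06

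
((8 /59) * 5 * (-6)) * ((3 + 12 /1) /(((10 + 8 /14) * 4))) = -3150 /2183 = -1.44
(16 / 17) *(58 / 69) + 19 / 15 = 4023 / 1955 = 2.06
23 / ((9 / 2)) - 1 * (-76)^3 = 438981.11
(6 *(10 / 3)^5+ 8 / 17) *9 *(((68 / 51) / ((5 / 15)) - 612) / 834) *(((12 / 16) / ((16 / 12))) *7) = -452286184 / 7089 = -63801.13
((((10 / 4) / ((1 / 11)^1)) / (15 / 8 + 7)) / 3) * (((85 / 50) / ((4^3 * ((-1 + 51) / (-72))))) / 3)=-187 / 14200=-0.01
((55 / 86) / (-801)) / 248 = -55 / 17083728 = -0.00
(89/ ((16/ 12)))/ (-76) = -267/ 304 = -0.88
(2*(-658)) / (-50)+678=704.32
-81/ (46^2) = -81/ 2116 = -0.04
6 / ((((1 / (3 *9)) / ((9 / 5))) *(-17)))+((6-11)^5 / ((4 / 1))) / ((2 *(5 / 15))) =-808539 / 680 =-1189.03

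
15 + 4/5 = 79/5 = 15.80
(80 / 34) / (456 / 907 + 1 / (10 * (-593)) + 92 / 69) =645421200 / 503600503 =1.28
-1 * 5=-5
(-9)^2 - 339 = -258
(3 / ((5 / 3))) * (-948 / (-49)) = 8532 / 245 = 34.82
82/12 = 6.83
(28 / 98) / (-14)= -1 / 49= -0.02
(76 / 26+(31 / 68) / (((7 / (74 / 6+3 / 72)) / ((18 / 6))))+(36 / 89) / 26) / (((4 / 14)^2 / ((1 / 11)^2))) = 165197893 / 304633472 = 0.54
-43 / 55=-0.78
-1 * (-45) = 45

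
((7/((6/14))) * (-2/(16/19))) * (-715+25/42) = 3990665/144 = 27712.95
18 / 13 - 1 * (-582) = 7584 / 13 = 583.38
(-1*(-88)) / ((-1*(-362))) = 44 / 181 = 0.24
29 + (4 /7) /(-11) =2229 /77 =28.95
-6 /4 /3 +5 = 9 /2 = 4.50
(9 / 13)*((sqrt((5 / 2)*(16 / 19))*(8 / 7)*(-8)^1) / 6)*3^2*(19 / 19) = -1728*sqrt(190) / 1729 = -13.78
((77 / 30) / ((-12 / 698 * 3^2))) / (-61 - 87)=26873 / 239760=0.11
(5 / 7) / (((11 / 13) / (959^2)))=8539895 / 11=776354.09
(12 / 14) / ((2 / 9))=27 / 7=3.86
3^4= 81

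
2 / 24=1 / 12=0.08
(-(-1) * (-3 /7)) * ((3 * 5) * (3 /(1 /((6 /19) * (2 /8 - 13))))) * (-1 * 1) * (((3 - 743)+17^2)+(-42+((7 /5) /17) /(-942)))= 3197435877 /83524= 38281.64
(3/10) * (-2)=-3/5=-0.60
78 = 78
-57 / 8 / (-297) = 19 / 792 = 0.02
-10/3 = -3.33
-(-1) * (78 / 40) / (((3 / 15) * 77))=39 / 308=0.13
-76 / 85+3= 179 / 85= 2.11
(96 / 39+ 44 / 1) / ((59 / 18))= 10872 / 767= 14.17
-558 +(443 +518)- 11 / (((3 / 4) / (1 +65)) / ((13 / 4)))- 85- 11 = -2839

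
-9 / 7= -1.29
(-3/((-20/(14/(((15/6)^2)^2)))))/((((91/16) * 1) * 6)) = 64/40625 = 0.00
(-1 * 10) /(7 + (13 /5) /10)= -500 /363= -1.38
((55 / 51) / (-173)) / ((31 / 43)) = -2365 / 273513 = -0.01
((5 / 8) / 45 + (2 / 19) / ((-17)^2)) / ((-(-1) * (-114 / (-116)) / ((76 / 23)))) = 0.05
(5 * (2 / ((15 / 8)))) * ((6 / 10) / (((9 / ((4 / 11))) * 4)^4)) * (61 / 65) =976 / 31219370325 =0.00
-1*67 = -67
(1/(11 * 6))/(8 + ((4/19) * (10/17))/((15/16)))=323/173360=0.00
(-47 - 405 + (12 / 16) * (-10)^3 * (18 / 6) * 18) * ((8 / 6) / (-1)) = 163808 / 3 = 54602.67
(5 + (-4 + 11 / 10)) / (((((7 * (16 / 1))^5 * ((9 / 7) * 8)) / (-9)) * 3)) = -1 / 28772925440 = -0.00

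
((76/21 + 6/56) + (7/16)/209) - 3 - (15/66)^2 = 522673/772464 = 0.68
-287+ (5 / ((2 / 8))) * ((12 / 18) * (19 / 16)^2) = -25747 / 96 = -268.20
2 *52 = 104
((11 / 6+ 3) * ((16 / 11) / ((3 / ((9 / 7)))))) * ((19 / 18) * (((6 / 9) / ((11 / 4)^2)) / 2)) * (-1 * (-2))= 70528 / 251559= 0.28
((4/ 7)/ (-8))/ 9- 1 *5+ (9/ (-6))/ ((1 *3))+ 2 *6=409/ 63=6.49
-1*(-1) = 1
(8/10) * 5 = 4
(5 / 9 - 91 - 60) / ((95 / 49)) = -66346 / 855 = -77.60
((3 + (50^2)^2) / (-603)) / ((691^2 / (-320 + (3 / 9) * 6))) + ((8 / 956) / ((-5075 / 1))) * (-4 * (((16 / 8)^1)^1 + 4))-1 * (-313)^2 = -11403657705645868487 / 116408877026925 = -97962.10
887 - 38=849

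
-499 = -499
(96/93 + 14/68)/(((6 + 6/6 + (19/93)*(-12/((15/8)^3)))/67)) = 295093125/23577742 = 12.52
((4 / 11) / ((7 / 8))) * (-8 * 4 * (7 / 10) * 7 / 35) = -512 / 275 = -1.86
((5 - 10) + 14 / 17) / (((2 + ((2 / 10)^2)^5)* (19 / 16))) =-11093750000 / 6308594073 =-1.76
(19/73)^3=0.02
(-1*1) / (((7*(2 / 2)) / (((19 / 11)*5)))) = -95 / 77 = -1.23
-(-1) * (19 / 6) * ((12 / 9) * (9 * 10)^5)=24931800000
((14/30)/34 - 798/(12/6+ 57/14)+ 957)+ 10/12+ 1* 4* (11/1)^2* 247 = 2046365/17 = 120374.41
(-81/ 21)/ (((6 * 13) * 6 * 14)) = -3/ 5096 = -0.00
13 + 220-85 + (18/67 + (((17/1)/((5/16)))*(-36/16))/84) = 344273/2345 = 146.81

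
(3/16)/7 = 3/112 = 0.03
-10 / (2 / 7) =-35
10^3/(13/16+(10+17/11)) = 7040/87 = 80.92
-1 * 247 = -247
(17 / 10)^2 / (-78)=-289 / 7800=-0.04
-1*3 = -3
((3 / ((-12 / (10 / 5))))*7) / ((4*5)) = -7 / 40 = -0.18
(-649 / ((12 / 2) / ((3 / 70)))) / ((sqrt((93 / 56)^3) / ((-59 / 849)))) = 153164*sqrt(1302) / 36715005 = 0.15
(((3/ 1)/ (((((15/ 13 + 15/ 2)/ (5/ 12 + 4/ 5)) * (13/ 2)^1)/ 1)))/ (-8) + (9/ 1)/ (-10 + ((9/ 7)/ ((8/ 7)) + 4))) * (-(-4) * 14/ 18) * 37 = -56189791/ 263250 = -213.45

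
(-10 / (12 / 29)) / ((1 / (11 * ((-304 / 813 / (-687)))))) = -242440 / 1675593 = -0.14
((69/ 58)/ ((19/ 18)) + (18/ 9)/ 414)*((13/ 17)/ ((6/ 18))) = 98722/ 38019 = 2.60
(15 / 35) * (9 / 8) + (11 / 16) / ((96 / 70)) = 5287 / 5376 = 0.98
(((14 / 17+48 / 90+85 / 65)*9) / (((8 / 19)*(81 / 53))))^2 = 79118018518561 / 56968142400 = 1388.81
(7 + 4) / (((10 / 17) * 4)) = 187 / 40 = 4.68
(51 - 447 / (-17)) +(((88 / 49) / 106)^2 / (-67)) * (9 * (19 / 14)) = 4156347142818 / 53773172957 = 77.29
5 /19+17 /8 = 363 /152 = 2.39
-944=-944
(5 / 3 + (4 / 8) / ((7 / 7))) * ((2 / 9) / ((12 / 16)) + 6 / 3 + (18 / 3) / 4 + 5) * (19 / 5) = 23465 / 324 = 72.42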